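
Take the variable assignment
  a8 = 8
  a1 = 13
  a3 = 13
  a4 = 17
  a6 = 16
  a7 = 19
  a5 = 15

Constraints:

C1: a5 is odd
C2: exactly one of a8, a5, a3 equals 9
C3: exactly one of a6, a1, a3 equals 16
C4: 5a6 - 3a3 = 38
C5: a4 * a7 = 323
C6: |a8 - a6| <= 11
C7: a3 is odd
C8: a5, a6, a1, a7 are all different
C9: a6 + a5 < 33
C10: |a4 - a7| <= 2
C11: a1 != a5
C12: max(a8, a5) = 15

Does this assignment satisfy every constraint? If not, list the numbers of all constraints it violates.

No — constraints 2 and 4 are not satisfied.

C1: a5 = 15 is odd  ✓
C2: a8=8, a5=15, a3=13; 0 of them equal 9, not exactly one  ✗
C3: a6=16, a1=13, a3=13; 1 of them equals 16  ✓
C4: 5a6 - 3a3 = 5(16) - 3(13) = 41, not 38  ✗
C5: a4 * a7 = 17 * 19 = 323  ✓
C6: |8 - 16| = 8; 8 ≤ 11  ✓
C7: a3 = 13 is odd  ✓
C8: values 15, 16, 13, 19 are pairwise distinct  ✓
C9: a6 + a5 = 16 + 15 = 31; 31 < 33  ✓
C10: |17 - 19| = 2; 2 ≤ 2  ✓
C11: a1 = 13, a5 = 15; distinct  ✓
C12: max(8, 15) = 15  ✓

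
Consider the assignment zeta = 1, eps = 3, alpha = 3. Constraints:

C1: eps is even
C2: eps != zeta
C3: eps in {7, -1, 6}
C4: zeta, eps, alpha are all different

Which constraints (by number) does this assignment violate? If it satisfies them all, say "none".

The assignment fails constraints 1, 3, 4.

C1: eps = 3 is odd  ✗
C2: eps = 3, zeta = 1; distinct  ✓
C3: eps = 3 is not in {7, -1, 6}  ✗
C4: eps = alpha = 3, not all different  ✗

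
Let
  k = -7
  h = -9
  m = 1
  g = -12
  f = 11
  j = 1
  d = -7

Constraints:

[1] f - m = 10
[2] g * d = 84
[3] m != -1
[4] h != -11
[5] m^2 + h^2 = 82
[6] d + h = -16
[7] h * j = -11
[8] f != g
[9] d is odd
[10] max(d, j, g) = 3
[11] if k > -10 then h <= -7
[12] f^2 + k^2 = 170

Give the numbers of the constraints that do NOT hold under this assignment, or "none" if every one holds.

No — constraints 7, 10 are not satisfied.

[1] f - m = 11 - 1 = 10 — OK.
[2] g * d = -12 * (-7) = 84 — OK.
[3] m = 1, and 1 ≠ -1 — OK.
[4] h = -9, and -9 ≠ -11 — OK.
[5] m^2 + h^2 = 1^2 + (-9)^2 = 1 + 81 = 82 — OK.
[6] d + h = -7 + (-9) = -16 — OK.
[7] h * j = -9 * 1 = -9, not -11 — violated.
[8] f = 11, g = -12; distinct — OK.
[9] d = -7 is odd — OK.
[10] max(-7, 1, -12) = 1, not 3 — violated.
[11] k = -7 > -10, so we need h ≤ -7; h = -9 ≤ -7 — OK.
[12] f^2 + k^2 = 11^2 + (-7)^2 = 121 + 49 = 170 — OK.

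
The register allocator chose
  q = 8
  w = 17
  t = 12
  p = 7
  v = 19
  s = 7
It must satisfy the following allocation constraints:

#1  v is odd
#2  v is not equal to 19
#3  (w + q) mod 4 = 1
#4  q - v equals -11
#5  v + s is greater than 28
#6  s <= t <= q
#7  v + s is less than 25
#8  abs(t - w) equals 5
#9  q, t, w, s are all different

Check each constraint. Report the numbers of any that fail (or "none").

#1 v = 19 is odd — holds.
#2 v = 19, but 19 is required to differ — does not hold.
#3 w + q = 25; 25 mod 4 = 1 — holds.
#4 q - v = 8 - 19 = -11 — holds.
#5 v + s = 19 + 7 = 26; 26 ≤ 28, bound 28 not met — does not hold.
#6 values 7, 12, 8; t = 12 is not <= q = 8 — does not hold.
#7 v + s = 19 + 7 = 26; 26 ≥ 25, bound 25 not met — does not hold.
#8 abs(12 - 17) = 5 — holds.
#9 values 8, 12, 17, 7 are pairwise distinct — holds.

Violated: 2, 5, 6, 7.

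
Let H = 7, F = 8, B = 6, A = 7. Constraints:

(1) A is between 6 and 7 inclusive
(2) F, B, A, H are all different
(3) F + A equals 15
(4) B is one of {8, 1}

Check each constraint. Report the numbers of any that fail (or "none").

(1) A = 7 lies in [6, 7] — OK.
(2) A = H = 7, not all different — violated.
(3) F + A = 8 + 7 = 15 — OK.
(4) B = 6 is not in {8, 1} — violated.

Constraints 2, 4 are violated.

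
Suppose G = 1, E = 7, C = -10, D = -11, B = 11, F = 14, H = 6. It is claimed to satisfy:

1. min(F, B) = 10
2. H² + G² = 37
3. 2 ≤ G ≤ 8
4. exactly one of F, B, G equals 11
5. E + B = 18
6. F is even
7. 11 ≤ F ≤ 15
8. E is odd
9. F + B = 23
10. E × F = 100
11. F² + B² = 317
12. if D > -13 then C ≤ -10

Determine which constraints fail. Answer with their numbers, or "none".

1. min(14, 11) = 11, not 10 — does not hold.
2. H² + G² = 6² + 1² = 36 + 1 = 37 — holds.
3. G = 1 is outside [2, 8] — does not hold.
4. F=14, B=11, G=1; 1 of them equals 11 — holds.
5. E + B = 7 + 11 = 18 — holds.
6. F = 14 is even — holds.
7. F = 14 lies in [11, 15] — holds.
8. E = 7 is odd — holds.
9. F + B = 14 + 11 = 25, not 23 — does not hold.
10. E × F = 7 × 14 = 98, not 100 — does not hold.
11. F² + B² = 14² + 11² = 196 + 121 = 317 — holds.
12. D = -11 > -13, so we need C ≤ -10; C = -10 ≤ -10 — holds.

Constraints 1, 3, 9, and 10 do not hold.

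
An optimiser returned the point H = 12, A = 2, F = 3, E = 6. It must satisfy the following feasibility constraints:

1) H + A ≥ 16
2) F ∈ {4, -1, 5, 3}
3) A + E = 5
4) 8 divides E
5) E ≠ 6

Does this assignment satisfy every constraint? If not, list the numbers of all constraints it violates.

1) H + A = 12 + 2 = 14; 14 < 16, bound 16 not met — violated.
2) F = 3 is in {4, -1, 5, 3} — satisfied.
3) A + E = 2 + 6 = 8, not 5 — violated.
4) 6 = 8×0 + 6, so 8 does not divide 6 — violated.
5) E = 6, but 6 is required to differ — violated.

No — constraints 1, 3, 4, 5 are not satisfied.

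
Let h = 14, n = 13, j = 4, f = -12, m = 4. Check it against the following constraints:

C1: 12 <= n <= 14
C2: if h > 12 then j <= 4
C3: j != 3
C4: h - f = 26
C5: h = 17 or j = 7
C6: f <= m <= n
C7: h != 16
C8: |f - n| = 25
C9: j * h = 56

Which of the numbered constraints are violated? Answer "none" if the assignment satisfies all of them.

C1: n = 13 lies in [12, 14] — holds.
C2: h = 14 > 12, so we need j ≤ 4; j = 4 ≤ 4 — holds.
C3: j = 4, and 4 ≠ 3 — holds.
C4: h - f = 14 - (-12) = 26 — holds.
C5: h = 14 ≠ 17 and j = 4 ≠ 7; both disjuncts false — fails.
C6: values -12 <= 4 <= 13 — holds.
C7: h = 14, and 14 ≠ 16 — holds.
C8: |-12 - 13| = 25 — holds.
C9: j * h = 4 * 14 = 56 — holds.

No — constraint 5 is not satisfied.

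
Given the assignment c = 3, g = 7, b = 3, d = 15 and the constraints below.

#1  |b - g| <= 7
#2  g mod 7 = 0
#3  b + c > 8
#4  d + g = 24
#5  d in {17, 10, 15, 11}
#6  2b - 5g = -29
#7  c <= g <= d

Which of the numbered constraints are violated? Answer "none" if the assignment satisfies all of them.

#1 |3 - 7| = 4; 4 ≤ 7  OK
#2 7 mod 7 = 0  OK
#3 b + c = 3 + 3 = 6; 6 ≤ 8, bound 8 not met  FAIL
#4 d + g = 15 + 7 = 22, not 24  FAIL
#5 d = 15 is in {17, 10, 15, 11}  OK
#6 2b - 5g = 2(3) - 5(7) = -29  OK
#7 values 3 <= 7 <= 15  OK

Constraints 3 and 4 are violated.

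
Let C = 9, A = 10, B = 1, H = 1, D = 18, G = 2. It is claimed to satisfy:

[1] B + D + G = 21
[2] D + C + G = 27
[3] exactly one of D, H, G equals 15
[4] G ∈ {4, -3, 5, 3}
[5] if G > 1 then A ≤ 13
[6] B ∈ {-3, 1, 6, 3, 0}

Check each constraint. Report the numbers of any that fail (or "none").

[1] B + D + G = 1 + 18 + 2 = 21 — holds.
[2] D + C + G = 18 + 9 + 2 = 29, not 27 — fails.
[3] D=18, H=1, G=2; 0 of them equal 15, not exactly one — fails.
[4] G = 2 is not in {4, -3, 5, 3} — fails.
[5] G = 2 > 1, so we need A ≤ 13; A = 10 ≤ 13 — holds.
[6] B = 1 is in {-3, 1, 6, 3, 0} — holds.

Violated: 2, 3, 4.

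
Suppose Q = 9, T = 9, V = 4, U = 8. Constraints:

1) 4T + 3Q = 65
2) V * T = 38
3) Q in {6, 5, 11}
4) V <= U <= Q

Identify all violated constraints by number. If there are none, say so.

1) 4T + 3Q = 4(9) + 3(9) = 63, not 65 — fails.
2) V * T = 4 * 9 = 36, not 38 — fails.
3) Q = 9 is not in {6, 5, 11} — fails.
4) values 4 <= 8 <= 9 — holds.

Constraints 1, 2, 3 are violated.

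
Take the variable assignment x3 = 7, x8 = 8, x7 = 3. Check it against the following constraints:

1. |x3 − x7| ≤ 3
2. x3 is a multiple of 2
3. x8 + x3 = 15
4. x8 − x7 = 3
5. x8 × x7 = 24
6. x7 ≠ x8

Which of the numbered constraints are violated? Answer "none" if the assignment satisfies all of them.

Constraints 1, 2, 4 do not hold.

1. |7 − 3| = 4; 4 > 3, exceeds bound 3  false
2. 7 = 2×3 + 1, so 2 does not divide 7  false
3. x8 + x3 = 8 + 7 = 15  true
4. x8 − x7 = 8 − 3 = 5, not 3  false
5. x8 × x7 = 8 × 3 = 24  true
6. x7 = 3, x8 = 8; distinct  true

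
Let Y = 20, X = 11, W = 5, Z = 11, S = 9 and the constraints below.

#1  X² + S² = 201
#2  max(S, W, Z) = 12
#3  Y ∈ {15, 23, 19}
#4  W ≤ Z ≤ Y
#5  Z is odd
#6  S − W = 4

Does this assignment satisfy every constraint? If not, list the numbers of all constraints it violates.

Constraints 1, 2, and 3 do not hold.

#1 X² + S² = 11² + 9² = 121 + 81 = 202, not 201 — does not hold.
#2 max(9, 5, 11) = 11, not 12 — does not hold.
#3 Y = 20 is not in {15, 23, 19} — does not hold.
#4 values 5 ≤ 11 ≤ 20 — holds.
#5 Z = 11 is odd — holds.
#6 S − W = 9 − 5 = 4 — holds.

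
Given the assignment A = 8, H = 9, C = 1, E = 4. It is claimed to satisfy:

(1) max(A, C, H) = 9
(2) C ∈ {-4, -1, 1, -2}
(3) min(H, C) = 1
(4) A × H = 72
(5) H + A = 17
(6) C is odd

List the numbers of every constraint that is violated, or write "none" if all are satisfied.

(1) max(8, 1, 9) = 9 — OK.
(2) C = 1 is in {-4, -1, 1, -2} — OK.
(3) min(9, 1) = 1 — OK.
(4) A × H = 8 × 9 = 72 — OK.
(5) H + A = 9 + 8 = 17 — OK.
(6) C = 1 is odd — OK.

Yes — all constraints hold.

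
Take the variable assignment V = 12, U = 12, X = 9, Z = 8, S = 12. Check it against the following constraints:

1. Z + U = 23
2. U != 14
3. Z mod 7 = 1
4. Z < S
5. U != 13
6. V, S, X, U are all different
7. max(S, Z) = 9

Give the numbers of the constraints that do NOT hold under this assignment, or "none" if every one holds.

The assignment fails constraints 1, 6, and 7.

1. Z + U = 8 + 12 = 20, not 23 — does not hold.
2. U = 12, and 12 ≠ 14 — holds.
3. 8 mod 7 = 1 — holds.
4. Z = 8, S = 12; 8 < 12 — holds.
5. U = 12, and 12 ≠ 13 — holds.
6. V = S = 12, not all different — does not hold.
7. max(12, 8) = 12, not 9 — does not hold.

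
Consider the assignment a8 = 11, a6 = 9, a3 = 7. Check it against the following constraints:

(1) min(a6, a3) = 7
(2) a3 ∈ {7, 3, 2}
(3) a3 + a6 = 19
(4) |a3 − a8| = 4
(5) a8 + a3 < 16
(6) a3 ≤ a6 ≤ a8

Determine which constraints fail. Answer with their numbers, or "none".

(1) min(9, 7) = 7 — satisfied.
(2) a3 = 7 is in {7, 3, 2} — satisfied.
(3) a3 + a6 = 7 + 9 = 16, not 19 — violated.
(4) |7 − 11| = 4 — satisfied.
(5) a8 + a3 = 11 + 7 = 18; 18 ≥ 16, bound 16 not met — violated.
(6) values 7 ≤ 9 ≤ 11 — satisfied.

No — constraints 3 and 5 are not satisfied.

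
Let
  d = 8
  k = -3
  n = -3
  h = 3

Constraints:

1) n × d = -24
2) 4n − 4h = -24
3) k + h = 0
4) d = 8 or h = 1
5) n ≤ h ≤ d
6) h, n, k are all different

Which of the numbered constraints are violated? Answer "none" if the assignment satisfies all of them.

1) n × d = -3 × 8 = -24  ✓
2) 4n − 4h = 4(-3) − 4(3) = -24  ✓
3) k + h = -3 + 3 = 0  ✓
4) d = 8 = 8 (first disjunct)  ✓
5) values -3 ≤ 3 ≤ 8  ✓
6) n = k = -3, not all different  ✗

Violated: 6.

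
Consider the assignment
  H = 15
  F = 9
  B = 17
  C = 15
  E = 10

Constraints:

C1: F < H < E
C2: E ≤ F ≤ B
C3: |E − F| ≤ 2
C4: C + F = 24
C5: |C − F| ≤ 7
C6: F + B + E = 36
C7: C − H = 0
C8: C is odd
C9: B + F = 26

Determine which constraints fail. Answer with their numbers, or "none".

Constraints 1 and 2 are violated.

C1: values 9, 15, 10; H = 15 is not < E = 10  false
C2: values 10, 9, 17; E = 10 is not ≤ F = 9  false
C3: |10 − 9| = 1; 1 ≤ 2  true
C4: C + F = 15 + 9 = 24  true
C5: |15 − 9| = 6; 6 ≤ 7  true
C6: F + B + E = 9 + 17 + 10 = 36  true
C7: C − H = 15 − 15 = 0  true
C8: C = 15 is odd  true
C9: B + F = 17 + 9 = 26  true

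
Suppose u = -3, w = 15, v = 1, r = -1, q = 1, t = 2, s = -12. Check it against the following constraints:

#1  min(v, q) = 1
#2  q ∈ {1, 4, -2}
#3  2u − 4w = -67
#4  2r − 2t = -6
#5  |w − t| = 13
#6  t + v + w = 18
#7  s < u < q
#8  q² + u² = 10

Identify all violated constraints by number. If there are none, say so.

#1 min(1, 1) = 1 — holds.
#2 q = 1 is in {1, 4, -2} — holds.
#3 2u − 4w = 2(-3) − 4(15) = -66, not -67 — does not hold.
#4 2r − 2t = 2(-1) − 2(2) = -6 — holds.
#5 |15 − 2| = 13 — holds.
#6 t + v + w = 2 + 1 + 15 = 18 — holds.
#7 values -12 < -3 < 1 — holds.
#8 q² + u² = 1² + (-3)² = 1 + 9 = 10 — holds.

Violated: 3.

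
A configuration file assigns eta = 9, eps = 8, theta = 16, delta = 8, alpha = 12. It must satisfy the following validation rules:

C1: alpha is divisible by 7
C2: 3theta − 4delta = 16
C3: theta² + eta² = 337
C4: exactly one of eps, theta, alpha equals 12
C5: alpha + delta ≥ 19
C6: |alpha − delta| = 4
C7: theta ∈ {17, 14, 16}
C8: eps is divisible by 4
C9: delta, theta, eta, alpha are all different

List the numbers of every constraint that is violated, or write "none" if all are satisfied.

C1: 12 = 7×1 + 5, so 7 does not divide 12  no
C2: 3theta − 4delta = 3(16) − 4(8) = 16  yes
C3: theta² + eta² = 16² + 9² = 256 + 81 = 337  yes
C4: eps=8, theta=16, alpha=12; 1 of them equals 12  yes
C5: alpha + delta = 12 + 8 = 20; 20 ≥ 19  yes
C6: |12 − 8| = 4  yes
C7: theta = 16 is in {17, 14, 16}  yes
C8: 8 / 4 = 2, so 4 divides 8  yes
C9: values 8, 16, 9, 12 are pairwise distinct  yes

No — constraint 1 is not satisfied.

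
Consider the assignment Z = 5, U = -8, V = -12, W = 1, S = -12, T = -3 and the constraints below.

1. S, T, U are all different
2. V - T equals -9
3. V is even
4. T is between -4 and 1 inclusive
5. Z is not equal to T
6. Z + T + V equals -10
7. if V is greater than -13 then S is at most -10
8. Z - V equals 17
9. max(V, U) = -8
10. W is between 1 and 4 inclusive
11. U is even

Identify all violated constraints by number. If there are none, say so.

1. values -12, -3, -8 are pairwise distinct  OK
2. V - T = -12 - (-3) = -9  OK
3. V = -12 is even  OK
4. T = -3 lies in [-4, 1]  OK
5. Z = 5, T = -3; distinct  OK
6. Z + T + V = 5 + (-3) + (-12) = -10  OK
7. V = -12 > -13, so we need S ≤ -10; S = -12 ≤ -10  OK
8. Z - V = 5 - (-12) = 17  OK
9. max(-12, -8) = -8  OK
10. W = 1 lies in [1, 4]  OK
11. U = -8 is even  OK

Yes — all constraints hold.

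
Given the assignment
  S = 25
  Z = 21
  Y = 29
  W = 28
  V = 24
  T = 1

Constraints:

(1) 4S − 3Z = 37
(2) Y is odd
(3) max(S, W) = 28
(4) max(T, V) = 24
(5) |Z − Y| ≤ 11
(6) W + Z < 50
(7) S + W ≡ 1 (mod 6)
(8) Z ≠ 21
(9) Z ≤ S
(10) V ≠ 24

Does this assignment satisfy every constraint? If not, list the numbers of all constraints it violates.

Constraints 7, 8, and 10 are violated.

(1) 4S − 3Z = 4(25) − 3(21) = 37  ✔
(2) Y = 29 is odd  ✔
(3) max(25, 28) = 28  ✔
(4) max(1, 24) = 24  ✔
(5) |21 − 29| = 8; 8 ≤ 11  ✔
(6) W + Z = 28 + 21 = 49; 49 < 50  ✔
(7) S + W = 53; 53 mod 6 = 5, not 1  ✘
(8) Z = 21, but 21 is required to differ  ✘
(9) Z = 21, S = 25; 21 ≤ 25  ✔
(10) V = 24, but 24 is required to differ  ✘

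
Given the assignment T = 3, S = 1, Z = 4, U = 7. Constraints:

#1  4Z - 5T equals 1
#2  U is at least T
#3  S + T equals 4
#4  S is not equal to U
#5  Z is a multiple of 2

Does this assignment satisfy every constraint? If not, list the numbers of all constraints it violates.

None — every constraint holds.

#1 4Z - 5T = 4(4) - 5(3) = 1  ✓
#2 U = 7, T = 3; 7 ≥ 3  ✓
#3 S + T = 1 + 3 = 4  ✓
#4 S = 1, U = 7; distinct  ✓
#5 4 / 2 = 2, so 2 divides 4  ✓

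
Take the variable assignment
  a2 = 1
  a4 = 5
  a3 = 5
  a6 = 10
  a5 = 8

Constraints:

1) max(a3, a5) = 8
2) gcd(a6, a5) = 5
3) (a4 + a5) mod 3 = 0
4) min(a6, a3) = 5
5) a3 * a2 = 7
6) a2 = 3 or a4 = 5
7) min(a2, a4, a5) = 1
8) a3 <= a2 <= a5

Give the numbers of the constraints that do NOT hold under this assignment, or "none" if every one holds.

1) max(5, 8) = 8  true
2) gcd(10, 8) = 2, not 5  false
3) a4 + a5 = 13; 13 mod 3 = 1, not 0  false
4) min(10, 5) = 5  true
5) a3 * a2 = 5 * 1 = 5, not 7  false
6) a2 = 1 ≠ 3, but a4 = 5 = 5 (second disjunct)  true
7) min(1, 5, 8) = 1  true
8) values 5, 1, 8; a3 = 5 is not <= a2 = 1  false

No — constraints 2, 3, 5, 8 are not satisfied.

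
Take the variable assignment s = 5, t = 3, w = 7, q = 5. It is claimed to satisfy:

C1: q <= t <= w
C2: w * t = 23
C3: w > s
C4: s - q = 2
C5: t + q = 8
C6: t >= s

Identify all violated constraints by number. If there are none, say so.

C1: values 5, 3, 7; q = 5 is not <= t = 3 — fails.
C2: w * t = 7 * 3 = 21, not 23 — fails.
C3: w = 7, s = 5; 7 > 5 — holds.
C4: s - q = 5 - 5 = 0, not 2 — fails.
C5: t + q = 3 + 5 = 8 — holds.
C6: t = 3, s = 5; 3 < 5 (want ≥) — fails.

Constraints 1, 2, 4, 6 are violated.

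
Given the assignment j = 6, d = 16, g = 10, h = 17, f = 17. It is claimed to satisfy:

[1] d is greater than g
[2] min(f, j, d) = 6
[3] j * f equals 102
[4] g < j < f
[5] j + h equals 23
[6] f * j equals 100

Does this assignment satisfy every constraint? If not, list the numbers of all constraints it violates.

The assignment fails constraints 4 and 6.

[1] d = 16, g = 10; 16 > 10 — satisfied.
[2] min(17, 6, 16) = 6 — satisfied.
[3] j * f = 6 * 17 = 102 — satisfied.
[4] values 10, 6, 17; g = 10 is not < j = 6 — violated.
[5] j + h = 6 + 17 = 23 — satisfied.
[6] f * j = 17 * 6 = 102, not 100 — violated.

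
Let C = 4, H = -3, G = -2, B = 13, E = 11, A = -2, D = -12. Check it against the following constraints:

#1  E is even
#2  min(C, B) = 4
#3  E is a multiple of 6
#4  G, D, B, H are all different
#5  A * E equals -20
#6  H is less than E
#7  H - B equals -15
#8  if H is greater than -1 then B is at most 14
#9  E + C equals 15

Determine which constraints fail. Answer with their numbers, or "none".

Constraints 1, 3, 5, and 7 are violated.

#1 E = 11 is odd — fails.
#2 min(4, 13) = 4 — holds.
#3 11 = 6*1 + 5, so 6 does not divide 11 — fails.
#4 values -2, -12, 13, -3 are pairwise distinct — holds.
#5 A * E = -2 * 11 = -22, not -20 — fails.
#6 H = -3, E = 11; -3 < 11 — holds.
#7 H - B = -3 - 13 = -16, not -15 — fails.
#8 H = -3, not > -1; antecedent false, conditional vacuously true — holds.
#9 E + C = 11 + 4 = 15 — holds.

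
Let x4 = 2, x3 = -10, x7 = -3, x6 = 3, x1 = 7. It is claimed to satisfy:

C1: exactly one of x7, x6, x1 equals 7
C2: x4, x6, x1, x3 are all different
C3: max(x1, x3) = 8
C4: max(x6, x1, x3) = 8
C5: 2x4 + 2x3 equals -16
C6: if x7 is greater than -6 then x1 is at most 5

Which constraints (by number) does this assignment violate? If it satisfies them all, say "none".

Violated: 3, 4, 6.

C1: x7=-3, x6=3, x1=7; 1 of them equals 7 — satisfied.
C2: values 2, 3, 7, -10 are pairwise distinct — satisfied.
C3: max(7, -10) = 7, not 8 — violated.
C4: max(3, 7, -10) = 7, not 8 — violated.
C5: 2x4 + 2x3 = 2(2) + 2(-10) = -16 — satisfied.
C6: x7 = -3 > -6, so we need x1 ≤ 5; but x1 = 7 > 5 — violated.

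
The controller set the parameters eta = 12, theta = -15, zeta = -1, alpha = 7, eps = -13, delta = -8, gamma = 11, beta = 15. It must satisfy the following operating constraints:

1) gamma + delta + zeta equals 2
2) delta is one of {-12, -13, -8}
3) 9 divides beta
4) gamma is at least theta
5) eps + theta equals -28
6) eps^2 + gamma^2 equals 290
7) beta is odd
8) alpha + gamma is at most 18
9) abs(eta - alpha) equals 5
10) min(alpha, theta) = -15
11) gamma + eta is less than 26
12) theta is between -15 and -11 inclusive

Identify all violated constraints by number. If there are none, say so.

1) gamma + delta + zeta = 11 + (-8) + (-1) = 2  ✔
2) delta = -8 is in {-12, -13, -8}  ✔
3) 15 = 9*1 + 6, so 9 does not divide 15  ✘
4) gamma = 11, theta = -15; 11 ≥ -15  ✔
5) eps + theta = -13 + (-15) = -28  ✔
6) eps^2 + gamma^2 = (-13)^2 + 11^2 = 169 + 121 = 290  ✔
7) beta = 15 is odd  ✔
8) alpha + gamma = 7 + 11 = 18; 18 ≤ 18  ✔
9) abs(12 - 7) = 5  ✔
10) min(7, -15) = -15  ✔
11) gamma + eta = 11 + 12 = 23; 23 < 26  ✔
12) theta = -15 lies in [-15, -11]  ✔

Violated: 3.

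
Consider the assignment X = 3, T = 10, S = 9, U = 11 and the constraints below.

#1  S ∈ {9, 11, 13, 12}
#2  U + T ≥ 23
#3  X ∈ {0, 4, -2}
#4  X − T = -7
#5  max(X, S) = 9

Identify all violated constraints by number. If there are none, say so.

#1 S = 9 is in {9, 11, 13, 12}  true
#2 U + T = 11 + 10 = 21; 21 < 23, bound 23 not met  false
#3 X = 3 is not in {0, 4, -2}  false
#4 X − T = 3 − 10 = -7  true
#5 max(3, 9) = 9  true

The assignment fails constraints 2, 3.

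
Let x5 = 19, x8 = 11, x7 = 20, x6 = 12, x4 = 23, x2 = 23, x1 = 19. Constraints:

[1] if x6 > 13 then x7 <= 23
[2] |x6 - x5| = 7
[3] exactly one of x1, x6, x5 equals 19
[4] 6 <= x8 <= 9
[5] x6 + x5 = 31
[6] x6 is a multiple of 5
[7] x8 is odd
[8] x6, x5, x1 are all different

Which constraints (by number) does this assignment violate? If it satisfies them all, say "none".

Violated: 3, 4, 6, 8.

[1] x6 = 12, not > 13; antecedent false, conditional vacuously true — OK.
[2] |12 - 19| = 7 — OK.
[3] x1=19, x6=12, x5=19; 2 of them equal 19, not exactly one — violated.
[4] x8 = 11 is outside [6, 9] — violated.
[5] x6 + x5 = 12 + 19 = 31 — OK.
[6] 12 = 5*2 + 2, so 5 does not divide 12 — violated.
[7] x8 = 11 is odd — OK.
[8] x5 = x1 = 19, not all different — violated.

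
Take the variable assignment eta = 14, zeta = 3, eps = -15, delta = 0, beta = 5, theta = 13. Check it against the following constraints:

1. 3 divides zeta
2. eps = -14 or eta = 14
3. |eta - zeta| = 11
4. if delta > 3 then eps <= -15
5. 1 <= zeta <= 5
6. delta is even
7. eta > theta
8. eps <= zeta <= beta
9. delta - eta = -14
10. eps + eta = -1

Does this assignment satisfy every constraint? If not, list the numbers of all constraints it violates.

1. 3 / 3 = 1, so 3 divides 3 — holds.
2. eps = -15 ≠ -14, but eta = 14 = 14 (second disjunct) — holds.
3. |14 - 3| = 11 — holds.
4. delta = 0, not > 3; antecedent false, conditional vacuously true — holds.
5. zeta = 3 lies in [1, 5] — holds.
6. delta = 0 is even — holds.
7. eta = 14, theta = 13; 14 > 13 — holds.
8. values -15 <= 3 <= 5 — holds.
9. delta - eta = 0 - 14 = -14 — holds.
10. eps + eta = -15 + 14 = -1 — holds.

Yes — all constraints hold.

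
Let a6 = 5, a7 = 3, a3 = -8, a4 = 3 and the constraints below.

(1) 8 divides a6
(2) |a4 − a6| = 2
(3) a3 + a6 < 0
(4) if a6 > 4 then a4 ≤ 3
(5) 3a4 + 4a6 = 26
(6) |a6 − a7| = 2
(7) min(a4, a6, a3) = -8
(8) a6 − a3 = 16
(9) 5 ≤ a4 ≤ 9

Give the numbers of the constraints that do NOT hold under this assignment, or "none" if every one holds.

(1) 5 = 8×0 + 5, so 8 does not divide 5 — fails.
(2) |3 − 5| = 2 — holds.
(3) a3 + a6 = -8 + 5 = -3; -3 < 0 — holds.
(4) a6 = 5 > 4, so we need a4 ≤ 3; a4 = 3 ≤ 3 — holds.
(5) 3a4 + 4a6 = 3(3) + 4(5) = 29, not 26 — fails.
(6) |5 − 3| = 2 — holds.
(7) min(3, 5, -8) = -8 — holds.
(8) a6 − a3 = 5 − (-8) = 13, not 16 — fails.
(9) a4 = 3 is outside [5, 9] — fails.

Violated: 1, 5, 8, and 9.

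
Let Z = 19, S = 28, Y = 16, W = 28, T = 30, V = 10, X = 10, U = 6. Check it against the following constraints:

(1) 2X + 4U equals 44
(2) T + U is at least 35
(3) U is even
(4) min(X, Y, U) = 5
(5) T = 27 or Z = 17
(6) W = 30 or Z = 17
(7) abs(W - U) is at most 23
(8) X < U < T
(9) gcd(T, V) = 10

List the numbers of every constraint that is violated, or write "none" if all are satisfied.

Constraints 4, 5, 6, and 8 do not hold.

(1) 2X + 4U = 2(10) + 4(6) = 44  holds
(2) T + U = 30 + 6 = 36; 36 ≥ 35  holds
(3) U = 6 is even  holds
(4) min(10, 16, 6) = 6, not 5  fails
(5) T = 30 ≠ 27 and Z = 19 ≠ 17; both disjuncts false  fails
(6) W = 28 ≠ 30 and Z = 19 ≠ 17; both disjuncts false  fails
(7) abs(28 - 6) = 22; 22 ≤ 23  holds
(8) values 10, 6, 30; X = 10 is not < U = 6  fails
(9) gcd(30, 10) = 10  holds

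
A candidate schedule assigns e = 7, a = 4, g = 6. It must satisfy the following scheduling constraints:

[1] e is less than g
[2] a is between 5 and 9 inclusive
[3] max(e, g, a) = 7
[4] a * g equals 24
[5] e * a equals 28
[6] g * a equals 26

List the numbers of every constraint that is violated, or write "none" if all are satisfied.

[1] e = 7, g = 6; 7 ≥ 6 (want <) — violated.
[2] a = 4 is outside [5, 9] — violated.
[3] max(7, 6, 4) = 7 — OK.
[4] a * g = 4 * 6 = 24 — OK.
[5] e * a = 7 * 4 = 28 — OK.
[6] g * a = 6 * 4 = 24, not 26 — violated.

Constraints 1, 2, 6 are violated.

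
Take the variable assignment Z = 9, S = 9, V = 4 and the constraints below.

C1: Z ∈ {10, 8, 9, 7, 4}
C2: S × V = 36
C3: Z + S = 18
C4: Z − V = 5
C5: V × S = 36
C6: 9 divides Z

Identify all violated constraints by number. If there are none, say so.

C1: Z = 9 is in {10, 8, 9, 7, 4}  holds
C2: S × V = 9 × 4 = 36  holds
C3: Z + S = 9 + 9 = 18  holds
C4: Z − V = 9 − 4 = 5  holds
C5: V × S = 4 × 9 = 36  holds
C6: 9 / 9 = 1, so 9 divides 9  holds

None — every constraint holds.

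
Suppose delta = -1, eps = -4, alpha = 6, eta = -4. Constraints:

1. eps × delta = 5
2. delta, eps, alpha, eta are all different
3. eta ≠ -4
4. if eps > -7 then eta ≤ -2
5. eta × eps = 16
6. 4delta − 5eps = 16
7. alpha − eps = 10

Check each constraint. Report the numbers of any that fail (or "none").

1. eps × delta = -4 × (-1) = 4, not 5 — violated.
2. eps = eta = -4, not all different — violated.
3. eta = -4, but -4 is required to differ — violated.
4. eps = -4 > -7, so we need eta ≤ -2; eta = -4 ≤ -2 — OK.
5. eta × eps = -4 × (-4) = 16 — OK.
6. 4delta − 5eps = 4(-1) − 5(-4) = 16 — OK.
7. alpha − eps = 6 − (-4) = 10 — OK.

The assignment fails constraints 1, 2, 3.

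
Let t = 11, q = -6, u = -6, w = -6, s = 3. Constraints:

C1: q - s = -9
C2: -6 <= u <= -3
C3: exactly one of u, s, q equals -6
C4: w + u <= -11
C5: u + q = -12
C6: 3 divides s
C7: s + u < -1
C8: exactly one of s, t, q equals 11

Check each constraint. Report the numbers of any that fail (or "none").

C1: q - s = -6 - 3 = -9 — satisfied.
C2: u = -6 lies in [-6, -3] — satisfied.
C3: u=-6, s=3, q=-6; 2 of them equal -6, not exactly one — violated.
C4: w + u = -6 + (-6) = -12; -12 ≤ -11 — satisfied.
C5: u + q = -6 + (-6) = -12 — satisfied.
C6: 3 / 3 = 1, so 3 divides 3 — satisfied.
C7: s + u = 3 + (-6) = -3; -3 < -1 — satisfied.
C8: s=3, t=11, q=-6; 1 of them equals 11 — satisfied.

No — constraint 3 is not satisfied.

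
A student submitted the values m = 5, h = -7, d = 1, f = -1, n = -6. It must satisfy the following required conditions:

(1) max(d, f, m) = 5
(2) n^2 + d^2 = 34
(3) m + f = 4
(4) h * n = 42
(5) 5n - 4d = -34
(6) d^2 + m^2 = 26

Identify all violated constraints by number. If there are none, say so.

Constraint 2 is violated.

(1) max(1, -1, 5) = 5 — OK.
(2) n^2 + d^2 = (-6)^2 + 1^2 = 36 + 1 = 37, not 34 — violated.
(3) m + f = 5 + (-1) = 4 — OK.
(4) h * n = -7 * (-6) = 42 — OK.
(5) 5n - 4d = 5(-6) - 4(1) = -34 — OK.
(6) d^2 + m^2 = 1^2 + 5^2 = 1 + 25 = 26 — OK.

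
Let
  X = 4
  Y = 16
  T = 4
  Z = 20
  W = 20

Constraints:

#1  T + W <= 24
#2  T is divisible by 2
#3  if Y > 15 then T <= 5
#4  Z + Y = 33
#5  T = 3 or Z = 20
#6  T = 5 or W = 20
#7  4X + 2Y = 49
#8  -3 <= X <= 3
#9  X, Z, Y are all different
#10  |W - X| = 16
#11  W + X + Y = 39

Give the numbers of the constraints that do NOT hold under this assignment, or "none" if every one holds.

No — constraints 4, 7, 8, 11 are not satisfied.

#1 T + W = 4 + 20 = 24; 24 ≤ 24 — holds.
#2 4 / 2 = 2, so 2 divides 4 — holds.
#3 Y = 16 > 15, so we need T ≤ 5; T = 4 ≤ 5 — holds.
#4 Z + Y = 20 + 16 = 36, not 33 — does not hold.
#5 T = 4 ≠ 3, but Z = 20 = 20 (second disjunct) — holds.
#6 T = 4 ≠ 5, but W = 20 = 20 (second disjunct) — holds.
#7 4X + 2Y = 4(4) + 2(16) = 48, not 49 — does not hold.
#8 X = 4 is outside [-3, 3] — does not hold.
#9 values 4, 20, 16 are pairwise distinct — holds.
#10 |20 - 4| = 16 — holds.
#11 W + X + Y = 20 + 4 + 16 = 40, not 39 — does not hold.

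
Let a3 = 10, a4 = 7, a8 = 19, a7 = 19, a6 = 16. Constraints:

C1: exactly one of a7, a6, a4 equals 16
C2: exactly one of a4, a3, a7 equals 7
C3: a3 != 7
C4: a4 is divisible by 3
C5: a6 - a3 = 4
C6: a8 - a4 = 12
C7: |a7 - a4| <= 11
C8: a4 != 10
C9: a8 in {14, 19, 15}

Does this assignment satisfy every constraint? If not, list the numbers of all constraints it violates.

Violated: 4, 5, and 7.

C1: a7=19, a6=16, a4=7; 1 of them equals 16  ✔
C2: a4=7, a3=10, a7=19; 1 of them equals 7  ✔
C3: a3 = 10, and 10 ≠ 7  ✔
C4: 7 = 3*2 + 1, so 3 does not divide 7  ✘
C5: a6 - a3 = 16 - 10 = 6, not 4  ✘
C6: a8 - a4 = 19 - 7 = 12  ✔
C7: |19 - 7| = 12; 12 > 11, exceeds bound 11  ✘
C8: a4 = 7, and 7 ≠ 10  ✔
C9: a8 = 19 is in {14, 19, 15}  ✔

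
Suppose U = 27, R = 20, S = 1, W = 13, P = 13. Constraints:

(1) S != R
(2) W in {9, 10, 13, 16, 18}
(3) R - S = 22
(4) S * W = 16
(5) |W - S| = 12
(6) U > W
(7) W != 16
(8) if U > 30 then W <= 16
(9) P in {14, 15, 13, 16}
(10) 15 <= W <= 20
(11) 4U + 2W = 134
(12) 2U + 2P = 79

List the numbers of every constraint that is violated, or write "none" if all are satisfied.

No — constraints 3, 4, 10, 12 are not satisfied.

(1) S = 1, R = 20; distinct  yes
(2) W = 13 is in {9, 10, 13, 16, 18}  yes
(3) R - S = 20 - 1 = 19, not 22  no
(4) S * W = 1 * 13 = 13, not 16  no
(5) |13 - 1| = 12  yes
(6) U = 27, W = 13; 27 > 13  yes
(7) W = 13, and 13 ≠ 16  yes
(8) U = 27, not > 30; antecedent false, conditional vacuously true  yes
(9) P = 13 is in {14, 15, 13, 16}  yes
(10) W = 13 is outside [15, 20]  no
(11) 4U + 2W = 4(27) + 2(13) = 134  yes
(12) 2U + 2P = 2(27) + 2(13) = 80, not 79  no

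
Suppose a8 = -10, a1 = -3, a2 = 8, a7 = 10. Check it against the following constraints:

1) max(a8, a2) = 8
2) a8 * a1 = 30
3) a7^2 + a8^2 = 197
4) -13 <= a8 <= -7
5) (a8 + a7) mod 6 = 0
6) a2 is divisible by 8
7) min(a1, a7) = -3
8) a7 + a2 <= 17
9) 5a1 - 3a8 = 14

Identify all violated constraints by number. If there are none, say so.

No — constraints 3, 8, 9 are not satisfied.

1) max(-10, 8) = 8  ✔
2) a8 * a1 = -10 * (-3) = 30  ✔
3) a7^2 + a8^2 = 10^2 + (-10)^2 = 100 + 100 = 200, not 197  ✘
4) a8 = -10 lies in [-13, -7]  ✔
5) a8 + a7 = 0; 0 mod 6 = 0  ✔
6) 8 / 8 = 1, so 8 divides 8  ✔
7) min(-3, 10) = -3  ✔
8) a7 + a2 = 10 + 8 = 18; 18 > 17, bound 17 not met  ✘
9) 5a1 - 3a8 = 5(-3) - 3(-10) = 15, not 14  ✘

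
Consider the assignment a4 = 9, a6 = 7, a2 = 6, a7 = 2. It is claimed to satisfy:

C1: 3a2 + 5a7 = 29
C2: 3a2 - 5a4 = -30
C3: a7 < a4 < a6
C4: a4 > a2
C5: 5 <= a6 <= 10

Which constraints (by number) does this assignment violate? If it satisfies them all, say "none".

C1: 3a2 + 5a7 = 3(6) + 5(2) = 28, not 29 — does not hold.
C2: 3a2 - 5a4 = 3(6) - 5(9) = -27, not -30 — does not hold.
C3: values 2, 9, 7; a4 = 9 is not < a6 = 7 — does not hold.
C4: a4 = 9, a2 = 6; 9 > 6 — holds.
C5: a6 = 7 lies in [5, 10] — holds.

The assignment fails constraints 1, 2, and 3.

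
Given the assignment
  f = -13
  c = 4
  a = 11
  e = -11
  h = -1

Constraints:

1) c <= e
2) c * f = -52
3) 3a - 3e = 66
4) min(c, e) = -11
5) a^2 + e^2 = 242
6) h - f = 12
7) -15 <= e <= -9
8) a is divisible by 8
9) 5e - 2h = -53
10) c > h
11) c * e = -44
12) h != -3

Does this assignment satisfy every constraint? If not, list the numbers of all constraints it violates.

1) c = 4, e = -11; 4 > -11 (want ≤)  false
2) c * f = 4 * (-13) = -52  true
3) 3a - 3e = 3(11) - 3(-11) = 66  true
4) min(4, -11) = -11  true
5) a^2 + e^2 = 11^2 + (-11)^2 = 121 + 121 = 242  true
6) h - f = -1 - (-13) = 12  true
7) e = -11 lies in [-15, -9]  true
8) 11 = 8*1 + 3, so 8 does not divide 11  false
9) 5e - 2h = 5(-11) - 2(-1) = -53  true
10) c = 4, h = -1; 4 > -1  true
11) c * e = 4 * (-11) = -44  true
12) h = -1, and -1 ≠ -3  true

Constraints 1 and 8 do not hold.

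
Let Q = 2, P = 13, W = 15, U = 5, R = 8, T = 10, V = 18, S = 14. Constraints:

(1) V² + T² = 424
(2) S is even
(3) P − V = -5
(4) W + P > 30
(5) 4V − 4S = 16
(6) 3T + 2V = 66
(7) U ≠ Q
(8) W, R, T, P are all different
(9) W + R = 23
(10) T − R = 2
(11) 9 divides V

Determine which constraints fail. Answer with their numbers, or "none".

Constraint 4 is violated.

(1) V² + T² = 18² + 10² = 324 + 100 = 424  true
(2) S = 14 is even  true
(3) P − V = 13 − 18 = -5  true
(4) W + P = 15 + 13 = 28; 28 ≤ 30, bound 30 not met  false
(5) 4V − 4S = 4(18) − 4(14) = 16  true
(6) 3T + 2V = 3(10) + 2(18) = 66  true
(7) U = 5, Q = 2; distinct  true
(8) values 15, 8, 10, 13 are pairwise distinct  true
(9) W + R = 15 + 8 = 23  true
(10) T − R = 10 − 8 = 2  true
(11) 18 / 9 = 2, so 9 divides 18  true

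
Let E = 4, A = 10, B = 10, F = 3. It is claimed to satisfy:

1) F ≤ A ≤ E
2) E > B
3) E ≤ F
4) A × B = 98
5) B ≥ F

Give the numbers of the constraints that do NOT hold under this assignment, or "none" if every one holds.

No — constraints 1, 2, 3, 4 are not satisfied.

1) values 3, 10, 4; A = 10 is not ≤ E = 4  ✗
2) E = 4, B = 10; 4 ≤ 10 (want >)  ✗
3) E = 4, F = 3; 4 > 3 (want ≤)  ✗
4) A × B = 10 × 10 = 100, not 98  ✗
5) B = 10, F = 3; 10 ≥ 3  ✓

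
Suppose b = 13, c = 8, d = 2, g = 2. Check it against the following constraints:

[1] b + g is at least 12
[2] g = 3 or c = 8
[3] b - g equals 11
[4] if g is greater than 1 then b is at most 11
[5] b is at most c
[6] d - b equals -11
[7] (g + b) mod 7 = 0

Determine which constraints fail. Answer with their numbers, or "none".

No — constraints 4, 5, 7 are not satisfied.

[1] b + g = 13 + 2 = 15; 15 ≥ 12  OK
[2] g = 2 ≠ 3, but c = 8 = 8 (second disjunct)  OK
[3] b - g = 13 - 2 = 11  OK
[4] g = 2 > 1, so we need b ≤ 11; but b = 13 > 11  FAIL
[5] b = 13, c = 8; 13 > 8 (want ≤)  FAIL
[6] d - b = 2 - 13 = -11  OK
[7] g + b = 15; 15 mod 7 = 1, not 0  FAIL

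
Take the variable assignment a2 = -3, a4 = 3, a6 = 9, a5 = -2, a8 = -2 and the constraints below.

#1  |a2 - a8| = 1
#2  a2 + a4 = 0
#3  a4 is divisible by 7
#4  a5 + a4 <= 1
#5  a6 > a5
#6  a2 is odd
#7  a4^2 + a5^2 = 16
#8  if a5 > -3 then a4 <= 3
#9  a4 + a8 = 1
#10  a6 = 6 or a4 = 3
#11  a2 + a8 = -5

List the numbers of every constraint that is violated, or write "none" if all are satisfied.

#1 |-3 - (-2)| = 1 — holds.
#2 a2 + a4 = -3 + 3 = 0 — holds.
#3 3 = 7*0 + 3, so 7 does not divide 3 — fails.
#4 a5 + a4 = -2 + 3 = 1; 1 ≤ 1 — holds.
#5 a6 = 9, a5 = -2; 9 > -2 — holds.
#6 a2 = -3 is odd — holds.
#7 a4^2 + a5^2 = 3^2 + (-2)^2 = 9 + 4 = 13, not 16 — fails.
#8 a5 = -2 > -3, so we need a4 ≤ 3; a4 = 3 ≤ 3 — holds.
#9 a4 + a8 = 3 + (-2) = 1 — holds.
#10 a6 = 9 ≠ 6, but a4 = 3 = 3 (second disjunct) — holds.
#11 a2 + a8 = -3 + (-2) = -5 — holds.

The assignment fails constraints 3 and 7.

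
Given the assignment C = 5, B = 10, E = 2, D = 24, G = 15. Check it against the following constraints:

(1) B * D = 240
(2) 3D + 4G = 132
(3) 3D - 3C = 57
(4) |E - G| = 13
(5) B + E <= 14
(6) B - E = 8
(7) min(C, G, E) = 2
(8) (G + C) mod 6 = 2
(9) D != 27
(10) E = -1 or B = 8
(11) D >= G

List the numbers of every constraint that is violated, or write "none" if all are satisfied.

(1) B * D = 10 * 24 = 240 — OK.
(2) 3D + 4G = 3(24) + 4(15) = 132 — OK.
(3) 3D - 3C = 3(24) - 3(5) = 57 — OK.
(4) |2 - 15| = 13 — OK.
(5) B + E = 10 + 2 = 12; 12 ≤ 14 — OK.
(6) B - E = 10 - 2 = 8 — OK.
(7) min(5, 15, 2) = 2 — OK.
(8) G + C = 20; 20 mod 6 = 2 — OK.
(9) D = 24, and 24 ≠ 27 — OK.
(10) E = 2 ≠ -1 and B = 10 ≠ 8; both disjuncts false — violated.
(11) D = 24, G = 15; 24 ≥ 15 — OK.

Constraint 10 does not hold.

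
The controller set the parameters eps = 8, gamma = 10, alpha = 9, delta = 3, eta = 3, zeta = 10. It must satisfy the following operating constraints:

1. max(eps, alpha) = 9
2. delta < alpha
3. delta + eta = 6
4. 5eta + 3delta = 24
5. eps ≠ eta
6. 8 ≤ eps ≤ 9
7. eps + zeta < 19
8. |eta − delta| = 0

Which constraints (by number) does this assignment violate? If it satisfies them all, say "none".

1. max(8, 9) = 9 — holds.
2. delta = 3, alpha = 9; 3 < 9 — holds.
3. delta + eta = 3 + 3 = 6 — holds.
4. 5eta + 3delta = 5(3) + 3(3) = 24 — holds.
5. eps = 8, eta = 3; distinct — holds.
6. eps = 8 lies in [8, 9] — holds.
7. eps + zeta = 8 + 10 = 18; 18 < 19 — holds.
8. |3 − 3| = 0 — holds.

All constraints are satisfied.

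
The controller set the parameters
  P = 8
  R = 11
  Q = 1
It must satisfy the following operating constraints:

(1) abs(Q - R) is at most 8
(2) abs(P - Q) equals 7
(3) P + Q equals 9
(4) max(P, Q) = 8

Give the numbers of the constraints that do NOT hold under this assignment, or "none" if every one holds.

(1) abs(1 - 11) = 10; 10 > 8, exceeds bound 8 — does not hold.
(2) abs(8 - 1) = 7 — holds.
(3) P + Q = 8 + 1 = 9 — holds.
(4) max(8, 1) = 8 — holds.

No — constraint 1 is not satisfied.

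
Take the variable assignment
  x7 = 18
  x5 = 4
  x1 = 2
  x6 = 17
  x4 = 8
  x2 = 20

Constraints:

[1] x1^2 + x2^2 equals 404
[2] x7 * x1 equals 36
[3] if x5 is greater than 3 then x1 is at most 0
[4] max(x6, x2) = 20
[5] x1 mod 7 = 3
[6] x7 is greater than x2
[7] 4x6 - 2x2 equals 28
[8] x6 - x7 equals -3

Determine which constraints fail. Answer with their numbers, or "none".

The assignment fails constraints 3, 5, 6, and 8.

[1] x1^2 + x2^2 = 2^2 + 20^2 = 4 + 400 = 404  ✔
[2] x7 * x1 = 18 * 2 = 36  ✔
[3] x5 = 4 > 3, so we need x1 ≤ 0; but x1 = 2 > 0  ✘
[4] max(17, 20) = 20  ✔
[5] 2 mod 7 = 2, not 3  ✘
[6] x7 = 18, x2 = 20; 18 ≤ 20 (want >)  ✘
[7] 4x6 - 2x2 = 4(17) - 2(20) = 28  ✔
[8] x6 - x7 = 17 - 18 = -1, not -3  ✘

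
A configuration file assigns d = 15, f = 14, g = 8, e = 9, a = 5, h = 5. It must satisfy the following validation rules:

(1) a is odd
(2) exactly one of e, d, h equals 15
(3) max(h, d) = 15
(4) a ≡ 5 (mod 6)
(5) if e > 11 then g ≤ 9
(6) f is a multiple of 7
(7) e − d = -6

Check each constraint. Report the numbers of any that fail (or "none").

Yes — all constraints hold.

(1) a = 5 is odd — holds.
(2) e=9, d=15, h=5; 1 of them equals 15 — holds.
(3) max(5, 15) = 15 — holds.
(4) 5 mod 6 = 5 — holds.
(5) e = 9, not > 11; antecedent false, conditional vacuously true — holds.
(6) 14 / 7 = 2, so 7 divides 14 — holds.
(7) e − d = 9 − 15 = -6 — holds.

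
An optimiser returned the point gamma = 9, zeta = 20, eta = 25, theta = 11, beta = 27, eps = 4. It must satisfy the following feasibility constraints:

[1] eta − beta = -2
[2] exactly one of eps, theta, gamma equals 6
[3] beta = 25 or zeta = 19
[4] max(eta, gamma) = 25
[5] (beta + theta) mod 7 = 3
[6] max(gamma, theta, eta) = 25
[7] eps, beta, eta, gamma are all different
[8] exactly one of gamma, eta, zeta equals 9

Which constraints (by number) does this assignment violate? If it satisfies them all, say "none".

Constraints 2, 3 do not hold.

[1] eta − beta = 25 − 27 = -2 — holds.
[2] eps=4, theta=11, gamma=9; 0 of them equal 6, not exactly one — fails.
[3] beta = 27 ≠ 25 and zeta = 20 ≠ 19; both disjuncts false — fails.
[4] max(25, 9) = 25 — holds.
[5] beta + theta = 38; 38 mod 7 = 3 — holds.
[6] max(9, 11, 25) = 25 — holds.
[7] values 4, 27, 25, 9 are pairwise distinct — holds.
[8] gamma=9, eta=25, zeta=20; 1 of them equals 9 — holds.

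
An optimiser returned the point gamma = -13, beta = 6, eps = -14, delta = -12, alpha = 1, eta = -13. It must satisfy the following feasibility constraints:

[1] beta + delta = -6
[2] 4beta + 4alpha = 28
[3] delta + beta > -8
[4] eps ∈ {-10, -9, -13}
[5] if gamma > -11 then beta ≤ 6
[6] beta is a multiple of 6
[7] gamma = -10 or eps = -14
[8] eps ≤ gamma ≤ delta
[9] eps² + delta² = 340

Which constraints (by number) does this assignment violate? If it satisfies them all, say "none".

[1] beta + delta = 6 + (-12) = -6  OK
[2] 4beta + 4alpha = 4(6) + 4(1) = 28  OK
[3] delta + beta = -12 + 6 = -6; -6 > -8  OK
[4] eps = -14 is not in {-10, -9, -13}  FAIL
[5] gamma = -13, not > -11; antecedent false, conditional vacuously true  OK
[6] 6 / 6 = 1, so 6 divides 6  OK
[7] gamma = -13 ≠ -10, but eps = -14 = -14 (second disjunct)  OK
[8] values -14 ≤ -13 ≤ -12  OK
[9] eps² + delta² = (-14)² + (-12)² = 196 + 144 = 340  OK

Violated: 4.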